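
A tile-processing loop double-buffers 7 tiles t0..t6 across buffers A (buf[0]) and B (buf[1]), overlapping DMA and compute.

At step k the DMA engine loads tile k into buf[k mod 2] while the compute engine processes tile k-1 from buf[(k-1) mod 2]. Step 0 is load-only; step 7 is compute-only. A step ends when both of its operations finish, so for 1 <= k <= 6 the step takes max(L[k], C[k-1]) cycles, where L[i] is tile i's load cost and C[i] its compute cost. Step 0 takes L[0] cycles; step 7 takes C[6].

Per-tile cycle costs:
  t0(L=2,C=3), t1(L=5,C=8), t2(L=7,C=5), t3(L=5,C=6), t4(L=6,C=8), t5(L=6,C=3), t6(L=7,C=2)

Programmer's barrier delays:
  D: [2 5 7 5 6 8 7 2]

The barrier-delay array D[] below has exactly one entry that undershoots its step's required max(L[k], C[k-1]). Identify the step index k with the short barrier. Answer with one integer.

k=0 barrier L[0]=2→2c, D[0]=2 ok
k=1 barrier max(L[1]=5,C[0]=3)→5c, D[1]=5 ok
k=2 barrier max(L[2]=7,C[1]=8)→8c, D[2]=7 SHORT
k=3 barrier max(L[3]=5,C[2]=5)→5c, D[3]=5 ok
k=4 barrier max(L[4]=6,C[3]=6)→6c, D[4]=6 ok
k=5 barrier max(L[5]=6,C[4]=8)→8c, D[5]=8 ok
k=6 barrier max(L[6]=7,C[5]=3)→7c, D[6]=7 ok
k=7 barrier C[6]=2→2c, D[7]=2 ok

hazard at step 2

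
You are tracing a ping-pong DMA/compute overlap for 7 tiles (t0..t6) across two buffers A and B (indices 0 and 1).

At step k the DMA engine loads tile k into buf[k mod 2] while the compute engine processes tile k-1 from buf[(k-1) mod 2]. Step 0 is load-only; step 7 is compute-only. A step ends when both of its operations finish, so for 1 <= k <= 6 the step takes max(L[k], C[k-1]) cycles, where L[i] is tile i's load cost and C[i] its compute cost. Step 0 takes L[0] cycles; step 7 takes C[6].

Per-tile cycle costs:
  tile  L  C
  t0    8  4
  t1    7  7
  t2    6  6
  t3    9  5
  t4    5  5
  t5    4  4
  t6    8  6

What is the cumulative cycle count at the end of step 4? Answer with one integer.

end_cycle[4] = 36

k=0 load=t0/8c comp=- wait=8 total=8
k=1 load=t1/7c comp=t0/4c wait=7 total=15
k=2 load=t2/6c comp=t1/7c wait=7 total=22
k=3 load=t3/9c comp=t2/6c wait=9 total=31
k=4 load=t4/5c comp=t3/5c wait=5 total=36
k=5 load=t5/4c comp=t4/5c wait=5 total=41
k=6 load=t6/8c comp=t5/4c wait=8 total=49
k=7 load=- comp=t6/6c wait=6 total=55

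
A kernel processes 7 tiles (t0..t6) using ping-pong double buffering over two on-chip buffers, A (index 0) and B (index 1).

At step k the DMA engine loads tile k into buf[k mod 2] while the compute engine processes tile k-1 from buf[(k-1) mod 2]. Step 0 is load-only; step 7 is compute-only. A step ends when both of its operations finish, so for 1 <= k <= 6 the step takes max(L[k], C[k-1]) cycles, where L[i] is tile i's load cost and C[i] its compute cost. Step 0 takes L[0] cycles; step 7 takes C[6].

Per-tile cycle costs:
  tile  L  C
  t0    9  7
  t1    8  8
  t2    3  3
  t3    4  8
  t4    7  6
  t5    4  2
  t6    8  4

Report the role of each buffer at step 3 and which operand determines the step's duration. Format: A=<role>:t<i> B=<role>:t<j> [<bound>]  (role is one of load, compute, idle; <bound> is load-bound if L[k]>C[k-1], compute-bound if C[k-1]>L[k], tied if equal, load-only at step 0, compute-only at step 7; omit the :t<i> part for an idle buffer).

step 3: A=compute:t2 B=load:t3 [load-bound]

k=0 load=t0/9c comp=- wait=9 total=9
k=1 load=t1/8c comp=t0/7c wait=8 total=17
k=2 load=t2/3c comp=t1/8c wait=8 total=25
k=3 load=t3/4c comp=t2/3c wait=4 total=29
k=4 load=t4/7c comp=t3/8c wait=8 total=37
k=5 load=t5/4c comp=t4/6c wait=6 total=43
k=6 load=t6/8c comp=t5/2c wait=8 total=51
k=7 load=- comp=t6/4c wait=4 total=55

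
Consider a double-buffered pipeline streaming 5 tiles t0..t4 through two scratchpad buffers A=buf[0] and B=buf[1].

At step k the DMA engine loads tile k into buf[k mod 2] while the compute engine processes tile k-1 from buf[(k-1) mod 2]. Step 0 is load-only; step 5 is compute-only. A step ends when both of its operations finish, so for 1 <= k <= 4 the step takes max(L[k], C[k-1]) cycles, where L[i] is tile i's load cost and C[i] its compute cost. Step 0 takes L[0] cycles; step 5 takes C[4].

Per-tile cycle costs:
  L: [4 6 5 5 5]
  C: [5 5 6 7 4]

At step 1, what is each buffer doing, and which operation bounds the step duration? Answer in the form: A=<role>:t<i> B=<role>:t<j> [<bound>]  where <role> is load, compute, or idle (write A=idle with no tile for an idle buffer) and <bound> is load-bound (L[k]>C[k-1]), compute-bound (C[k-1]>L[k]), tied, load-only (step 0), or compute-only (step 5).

step 1: A=compute:t0 B=load:t1 [load-bound]

step 0: L[0]=4 → dur=4, Σ=4 | A=load:t0 B=idle [load-only]
step 1: L[1]=6 C[0]=5 → dur=6, Σ=10 | A=compute:t0 B=load:t1 [load-bound]
step 2: L[2]=5 C[1]=5 → dur=5, Σ=15 | A=load:t2 B=compute:t1 [tied]
step 3: L[3]=5 C[2]=6 → dur=6, Σ=21 | A=compute:t2 B=load:t3 [compute-bound]
step 4: L[4]=5 C[3]=7 → dur=7, Σ=28 | A=load:t4 B=compute:t3 [compute-bound]
step 5: C[4]=4 → dur=4, Σ=32 | A=compute:t4 B=idle [compute-only]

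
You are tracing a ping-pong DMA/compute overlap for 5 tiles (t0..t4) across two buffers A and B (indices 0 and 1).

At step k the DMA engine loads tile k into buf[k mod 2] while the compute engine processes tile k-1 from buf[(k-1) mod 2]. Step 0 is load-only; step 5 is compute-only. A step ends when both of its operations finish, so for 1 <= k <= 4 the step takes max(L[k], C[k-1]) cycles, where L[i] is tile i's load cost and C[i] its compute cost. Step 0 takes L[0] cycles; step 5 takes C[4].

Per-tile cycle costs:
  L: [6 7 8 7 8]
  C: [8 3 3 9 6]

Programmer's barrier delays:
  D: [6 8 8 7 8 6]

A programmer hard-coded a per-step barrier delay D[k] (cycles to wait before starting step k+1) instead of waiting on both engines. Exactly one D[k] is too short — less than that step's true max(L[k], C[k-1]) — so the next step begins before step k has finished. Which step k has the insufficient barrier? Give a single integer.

hazard at step 4

[0] required=L[0]=6=6 vs D=6 ok
[1] required=max(L[1]=7,C[0]=8)=8 vs D=8 ok
[2] required=max(L[2]=8,C[1]=3)=8 vs D=8 ok
[3] required=max(L[3]=7,C[2]=3)=7 vs D=7 ok
[4] required=max(L[4]=8,C[3]=9)=9 vs D=8 SHORT
[5] required=C[4]=6=6 vs D=6 ok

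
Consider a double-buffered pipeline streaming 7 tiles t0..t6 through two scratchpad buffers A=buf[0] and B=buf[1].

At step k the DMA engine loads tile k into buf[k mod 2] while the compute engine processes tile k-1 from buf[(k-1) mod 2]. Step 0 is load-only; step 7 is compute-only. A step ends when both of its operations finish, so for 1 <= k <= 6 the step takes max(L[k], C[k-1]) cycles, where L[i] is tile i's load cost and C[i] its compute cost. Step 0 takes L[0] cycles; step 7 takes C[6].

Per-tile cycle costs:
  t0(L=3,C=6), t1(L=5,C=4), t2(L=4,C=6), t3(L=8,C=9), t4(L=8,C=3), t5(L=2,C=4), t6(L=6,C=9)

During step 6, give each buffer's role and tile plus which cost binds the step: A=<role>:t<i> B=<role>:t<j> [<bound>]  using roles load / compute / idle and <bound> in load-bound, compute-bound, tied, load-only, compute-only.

step 0: L[0]=3 → dur=3, Σ=3 | A=load:t0 B=idle [load-only]
step 1: L[1]=5 C[0]=6 → dur=6, Σ=9 | A=compute:t0 B=load:t1 [compute-bound]
step 2: L[2]=4 C[1]=4 → dur=4, Σ=13 | A=load:t2 B=compute:t1 [tied]
step 3: L[3]=8 C[2]=6 → dur=8, Σ=21 | A=compute:t2 B=load:t3 [load-bound]
step 4: L[4]=8 C[3]=9 → dur=9, Σ=30 | A=load:t4 B=compute:t3 [compute-bound]
step 5: L[5]=2 C[4]=3 → dur=3, Σ=33 | A=compute:t4 B=load:t5 [compute-bound]
step 6: L[6]=6 C[5]=4 → dur=6, Σ=39 | A=load:t6 B=compute:t5 [load-bound]
step 7: C[6]=9 → dur=9, Σ=48 | A=compute:t6 B=idle [compute-only]

step 6: A=load:t6 B=compute:t5 [load-bound]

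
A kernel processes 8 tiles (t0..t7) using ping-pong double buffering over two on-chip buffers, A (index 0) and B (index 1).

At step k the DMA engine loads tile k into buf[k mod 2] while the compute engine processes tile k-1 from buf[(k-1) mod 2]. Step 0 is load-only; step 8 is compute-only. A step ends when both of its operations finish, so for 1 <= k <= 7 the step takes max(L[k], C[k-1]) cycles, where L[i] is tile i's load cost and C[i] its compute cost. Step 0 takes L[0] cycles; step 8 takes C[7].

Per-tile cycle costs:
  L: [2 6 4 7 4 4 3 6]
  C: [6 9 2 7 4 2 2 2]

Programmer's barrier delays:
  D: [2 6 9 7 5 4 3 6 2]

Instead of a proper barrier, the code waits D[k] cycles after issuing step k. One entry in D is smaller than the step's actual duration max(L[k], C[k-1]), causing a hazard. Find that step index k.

hazard at step 4

step 0: need L[0]=2 = 2; D[0]=2 ok
step 1: need max(L[1]=6,C[0]=6) = 6; D[1]=6 ok
step 2: need max(L[2]=4,C[1]=9) = 9; D[2]=9 ok
step 3: need max(L[3]=7,C[2]=2) = 7; D[3]=7 ok
step 4: need max(L[4]=4,C[3]=7) = 7; D[4]=5 SHORT
step 5: need max(L[5]=4,C[4]=4) = 4; D[5]=4 ok
step 6: need max(L[6]=3,C[5]=2) = 3; D[6]=3 ok
step 7: need max(L[7]=6,C[6]=2) = 6; D[7]=6 ok
step 8: need C[7]=2 = 2; D[8]=2 ok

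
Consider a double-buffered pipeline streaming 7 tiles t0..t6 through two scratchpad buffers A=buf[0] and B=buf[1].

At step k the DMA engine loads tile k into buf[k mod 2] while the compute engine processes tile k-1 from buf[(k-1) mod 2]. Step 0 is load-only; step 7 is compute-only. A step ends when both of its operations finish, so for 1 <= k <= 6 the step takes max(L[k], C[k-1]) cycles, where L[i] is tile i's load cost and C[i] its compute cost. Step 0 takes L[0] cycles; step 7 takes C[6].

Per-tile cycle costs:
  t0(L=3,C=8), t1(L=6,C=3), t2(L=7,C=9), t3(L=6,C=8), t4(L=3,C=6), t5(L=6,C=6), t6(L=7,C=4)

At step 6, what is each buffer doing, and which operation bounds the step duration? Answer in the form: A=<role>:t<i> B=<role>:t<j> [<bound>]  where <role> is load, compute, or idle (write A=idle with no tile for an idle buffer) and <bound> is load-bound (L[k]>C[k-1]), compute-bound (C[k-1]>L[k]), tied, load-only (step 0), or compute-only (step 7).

step 6: A=load:t6 B=compute:t5 [load-bound]

[0] DMA t0→A (3c) ∥ CU idle ⇒ 3c, clock 3
[1] DMA t1→B (6c) ∥ CU A:t0 (8c) ⇒ 8c, clock 11
[2] DMA t2→A (7c) ∥ CU B:t1 (3c) ⇒ 7c, clock 18
[3] DMA t3→B (6c) ∥ CU A:t2 (9c) ⇒ 9c, clock 27
[4] DMA t4→A (3c) ∥ CU B:t3 (8c) ⇒ 8c, clock 35
[5] DMA t5→B (6c) ∥ CU A:t4 (6c) ⇒ 6c, clock 41
[6] DMA t6→A (7c) ∥ CU B:t5 (6c) ⇒ 7c, clock 48
[7] DMA idle ∥ CU A:t6 (4c) ⇒ 4c, clock 52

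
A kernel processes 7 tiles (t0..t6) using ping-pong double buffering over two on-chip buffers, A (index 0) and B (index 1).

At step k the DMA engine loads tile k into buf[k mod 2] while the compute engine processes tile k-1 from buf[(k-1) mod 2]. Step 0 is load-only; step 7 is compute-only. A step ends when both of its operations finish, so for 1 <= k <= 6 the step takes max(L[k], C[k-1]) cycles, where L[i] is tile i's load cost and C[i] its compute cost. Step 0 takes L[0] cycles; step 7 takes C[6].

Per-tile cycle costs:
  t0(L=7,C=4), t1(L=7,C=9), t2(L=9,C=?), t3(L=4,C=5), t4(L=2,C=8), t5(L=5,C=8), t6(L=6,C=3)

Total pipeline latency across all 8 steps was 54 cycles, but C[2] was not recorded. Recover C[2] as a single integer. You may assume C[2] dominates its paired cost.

step 0 | dur = L[0]=7 = 7
step 1 | dur = max(L[1]=7, C[0]=4) = 7
step 2 | dur = max(L[2]=9, C[1]=9) = 9
step 3 | dur = max(L[3]=4, C[2]=?) = C[2]  (unknown; binding)
step 4 | dur = max(L[4]=2, C[3]=5) = 5
step 5 | dur = max(L[5]=5, C[4]=8) = 8
step 6 | dur = max(L[6]=6, C[5]=8) = 8
step 7 | dur = C[6]=3 = 3
sum of known step durations = 47
dur[3] = total - known = 54 - 47 = 7
C[2] is the binding max in step 3, so C[2] = dur[3] = 7

C[2] = 7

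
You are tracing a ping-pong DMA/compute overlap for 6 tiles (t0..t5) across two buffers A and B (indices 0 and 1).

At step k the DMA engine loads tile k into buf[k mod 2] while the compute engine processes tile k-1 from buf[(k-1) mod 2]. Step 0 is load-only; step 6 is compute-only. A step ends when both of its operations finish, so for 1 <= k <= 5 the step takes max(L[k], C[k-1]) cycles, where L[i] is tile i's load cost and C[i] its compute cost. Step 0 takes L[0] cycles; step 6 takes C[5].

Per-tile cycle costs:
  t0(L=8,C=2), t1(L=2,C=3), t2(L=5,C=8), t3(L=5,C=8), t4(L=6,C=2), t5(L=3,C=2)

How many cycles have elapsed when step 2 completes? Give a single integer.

end_cycle[2] = 15

step 0: L[0]=8 → dur=8, Σ=8 | A=load:t0 B=idle [load-only]
step 1: L[1]=2 C[0]=2 → dur=2, Σ=10 | A=compute:t0 B=load:t1 [tied]
step 2: L[2]=5 C[1]=3 → dur=5, Σ=15 | A=load:t2 B=compute:t1 [load-bound]
step 3: L[3]=5 C[2]=8 → dur=8, Σ=23 | A=compute:t2 B=load:t3 [compute-bound]
step 4: L[4]=6 C[3]=8 → dur=8, Σ=31 | A=load:t4 B=compute:t3 [compute-bound]
step 5: L[5]=3 C[4]=2 → dur=3, Σ=34 | A=compute:t4 B=load:t5 [load-bound]
step 6: C[5]=2 → dur=2, Σ=36 | A=idle B=compute:t5 [compute-only]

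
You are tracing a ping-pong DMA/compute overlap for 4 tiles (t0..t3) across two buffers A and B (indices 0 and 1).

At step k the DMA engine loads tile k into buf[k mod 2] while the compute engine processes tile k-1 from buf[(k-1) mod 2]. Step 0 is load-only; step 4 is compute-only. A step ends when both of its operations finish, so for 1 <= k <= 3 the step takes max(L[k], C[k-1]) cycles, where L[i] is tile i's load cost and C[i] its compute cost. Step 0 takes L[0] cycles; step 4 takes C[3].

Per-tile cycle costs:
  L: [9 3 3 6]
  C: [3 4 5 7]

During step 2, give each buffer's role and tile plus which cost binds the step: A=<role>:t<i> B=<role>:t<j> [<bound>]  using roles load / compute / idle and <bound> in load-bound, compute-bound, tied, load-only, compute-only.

step 2: A=load:t2 B=compute:t1 [compute-bound]

  0. 9=9c; end=9; A:t0 B:-
  1. max(3,3)=3c; end=12; A:t0 B:t1
  2. max(3,4)=4c; end=16; A:t2 B:t1
  3. max(6,5)=6c; end=22; A:t2 B:t3
  4. 7=7c; end=29; A:t2 B:t3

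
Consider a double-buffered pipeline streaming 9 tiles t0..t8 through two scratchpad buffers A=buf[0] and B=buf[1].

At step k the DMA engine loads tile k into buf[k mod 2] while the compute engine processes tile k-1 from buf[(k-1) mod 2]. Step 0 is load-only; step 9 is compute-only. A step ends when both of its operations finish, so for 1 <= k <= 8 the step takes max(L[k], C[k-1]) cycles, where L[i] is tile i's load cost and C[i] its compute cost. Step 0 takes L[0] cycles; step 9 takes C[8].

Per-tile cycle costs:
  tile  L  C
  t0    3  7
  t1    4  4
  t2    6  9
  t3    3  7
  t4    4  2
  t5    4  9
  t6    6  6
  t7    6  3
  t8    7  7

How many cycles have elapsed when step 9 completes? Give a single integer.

end_cycle[9] = 65

[0] DMA t0→A (3c) ∥ CU idle ⇒ 3c, clock 3
[1] DMA t1→B (4c) ∥ CU A:t0 (7c) ⇒ 7c, clock 10
[2] DMA t2→A (6c) ∥ CU B:t1 (4c) ⇒ 6c, clock 16
[3] DMA t3→B (3c) ∥ CU A:t2 (9c) ⇒ 9c, clock 25
[4] DMA t4→A (4c) ∥ CU B:t3 (7c) ⇒ 7c, clock 32
[5] DMA t5→B (4c) ∥ CU A:t4 (2c) ⇒ 4c, clock 36
[6] DMA t6→A (6c) ∥ CU B:t5 (9c) ⇒ 9c, clock 45
[7] DMA t7→B (6c) ∥ CU A:t6 (6c) ⇒ 6c, clock 51
[8] DMA t8→A (7c) ∥ CU B:t7 (3c) ⇒ 7c, clock 58
[9] DMA idle ∥ CU A:t8 (7c) ⇒ 7c, clock 65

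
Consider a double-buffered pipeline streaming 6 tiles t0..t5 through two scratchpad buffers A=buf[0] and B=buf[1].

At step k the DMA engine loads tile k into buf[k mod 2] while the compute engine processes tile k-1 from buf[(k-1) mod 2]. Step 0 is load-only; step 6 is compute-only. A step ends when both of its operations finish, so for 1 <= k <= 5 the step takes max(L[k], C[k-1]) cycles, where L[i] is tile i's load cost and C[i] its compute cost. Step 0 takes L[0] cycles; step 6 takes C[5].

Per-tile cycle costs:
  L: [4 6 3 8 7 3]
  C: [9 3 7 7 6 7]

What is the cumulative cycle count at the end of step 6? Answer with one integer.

  0. 4=4c; end=4; A:t0 B:-
  1. max(6,9)=9c; end=13; A:t0 B:t1
  2. max(3,3)=3c; end=16; A:t2 B:t1
  3. max(8,7)=8c; end=24; A:t2 B:t3
  4. max(7,7)=7c; end=31; A:t4 B:t3
  5. max(3,6)=6c; end=37; A:t4 B:t5
  6. 7=7c; end=44; A:t4 B:t5

end_cycle[6] = 44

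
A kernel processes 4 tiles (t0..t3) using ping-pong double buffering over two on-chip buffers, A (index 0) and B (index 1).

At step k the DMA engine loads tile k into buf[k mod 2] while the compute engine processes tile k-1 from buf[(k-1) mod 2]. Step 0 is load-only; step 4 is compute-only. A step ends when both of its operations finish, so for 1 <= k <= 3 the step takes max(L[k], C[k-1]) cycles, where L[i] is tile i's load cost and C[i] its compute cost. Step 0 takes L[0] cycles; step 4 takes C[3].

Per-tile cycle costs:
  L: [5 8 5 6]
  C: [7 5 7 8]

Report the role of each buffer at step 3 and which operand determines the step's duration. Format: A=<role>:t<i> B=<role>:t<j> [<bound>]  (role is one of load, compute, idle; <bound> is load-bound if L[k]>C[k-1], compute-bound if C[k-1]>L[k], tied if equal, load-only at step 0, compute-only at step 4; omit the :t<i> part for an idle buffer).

[0] DMA t0→A (5c) ∥ CU idle ⇒ 5c, clock 5
[1] DMA t1→B (8c) ∥ CU A:t0 (7c) ⇒ 8c, clock 13
[2] DMA t2→A (5c) ∥ CU B:t1 (5c) ⇒ 5c, clock 18
[3] DMA t3→B (6c) ∥ CU A:t2 (7c) ⇒ 7c, clock 25
[4] DMA idle ∥ CU B:t3 (8c) ⇒ 8c, clock 33

step 3: A=compute:t2 B=load:t3 [compute-bound]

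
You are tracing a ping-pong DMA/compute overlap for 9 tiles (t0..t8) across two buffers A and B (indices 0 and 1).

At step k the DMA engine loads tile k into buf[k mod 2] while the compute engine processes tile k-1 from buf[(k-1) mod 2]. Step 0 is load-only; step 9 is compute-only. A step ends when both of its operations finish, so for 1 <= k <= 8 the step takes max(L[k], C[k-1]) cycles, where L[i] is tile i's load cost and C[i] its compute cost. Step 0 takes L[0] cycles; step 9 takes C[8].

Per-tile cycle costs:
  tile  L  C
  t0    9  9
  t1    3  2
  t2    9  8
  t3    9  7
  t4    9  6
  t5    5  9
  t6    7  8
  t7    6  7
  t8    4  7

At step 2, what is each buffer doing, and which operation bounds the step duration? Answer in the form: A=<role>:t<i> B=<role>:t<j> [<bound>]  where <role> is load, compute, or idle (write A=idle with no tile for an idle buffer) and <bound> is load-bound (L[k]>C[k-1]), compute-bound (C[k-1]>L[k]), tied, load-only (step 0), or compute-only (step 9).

step 2: A=load:t2 B=compute:t1 [load-bound]

step 0: L[0]=9 → dur=9, Σ=9 | A=load:t0 B=idle [load-only]
step 1: L[1]=3 C[0]=9 → dur=9, Σ=18 | A=compute:t0 B=load:t1 [compute-bound]
step 2: L[2]=9 C[1]=2 → dur=9, Σ=27 | A=load:t2 B=compute:t1 [load-bound]
step 3: L[3]=9 C[2]=8 → dur=9, Σ=36 | A=compute:t2 B=load:t3 [load-bound]
step 4: L[4]=9 C[3]=7 → dur=9, Σ=45 | A=load:t4 B=compute:t3 [load-bound]
step 5: L[5]=5 C[4]=6 → dur=6, Σ=51 | A=compute:t4 B=load:t5 [compute-bound]
step 6: L[6]=7 C[5]=9 → dur=9, Σ=60 | A=load:t6 B=compute:t5 [compute-bound]
step 7: L[7]=6 C[6]=8 → dur=8, Σ=68 | A=compute:t6 B=load:t7 [compute-bound]
step 8: L[8]=4 C[7]=7 → dur=7, Σ=75 | A=load:t8 B=compute:t7 [compute-bound]
step 9: C[8]=7 → dur=7, Σ=82 | A=compute:t8 B=idle [compute-only]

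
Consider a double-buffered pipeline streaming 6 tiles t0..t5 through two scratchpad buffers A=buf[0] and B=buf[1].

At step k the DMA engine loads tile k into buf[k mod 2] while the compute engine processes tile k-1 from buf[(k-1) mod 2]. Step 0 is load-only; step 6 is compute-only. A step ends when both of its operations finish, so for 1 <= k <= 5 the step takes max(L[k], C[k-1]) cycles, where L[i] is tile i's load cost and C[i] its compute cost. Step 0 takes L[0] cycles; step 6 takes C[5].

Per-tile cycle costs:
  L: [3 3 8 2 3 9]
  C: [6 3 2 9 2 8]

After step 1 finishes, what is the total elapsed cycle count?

step 0: L[0]=3 → dur=3, Σ=3 | A=load:t0 B=idle [load-only]
step 1: L[1]=3 C[0]=6 → dur=6, Σ=9 | A=compute:t0 B=load:t1 [compute-bound]
step 2: L[2]=8 C[1]=3 → dur=8, Σ=17 | A=load:t2 B=compute:t1 [load-bound]
step 3: L[3]=2 C[2]=2 → dur=2, Σ=19 | A=compute:t2 B=load:t3 [tied]
step 4: L[4]=3 C[3]=9 → dur=9, Σ=28 | A=load:t4 B=compute:t3 [compute-bound]
step 5: L[5]=9 C[4]=2 → dur=9, Σ=37 | A=compute:t4 B=load:t5 [load-bound]
step 6: C[5]=8 → dur=8, Σ=45 | A=idle B=compute:t5 [compute-only]

end_cycle[1] = 9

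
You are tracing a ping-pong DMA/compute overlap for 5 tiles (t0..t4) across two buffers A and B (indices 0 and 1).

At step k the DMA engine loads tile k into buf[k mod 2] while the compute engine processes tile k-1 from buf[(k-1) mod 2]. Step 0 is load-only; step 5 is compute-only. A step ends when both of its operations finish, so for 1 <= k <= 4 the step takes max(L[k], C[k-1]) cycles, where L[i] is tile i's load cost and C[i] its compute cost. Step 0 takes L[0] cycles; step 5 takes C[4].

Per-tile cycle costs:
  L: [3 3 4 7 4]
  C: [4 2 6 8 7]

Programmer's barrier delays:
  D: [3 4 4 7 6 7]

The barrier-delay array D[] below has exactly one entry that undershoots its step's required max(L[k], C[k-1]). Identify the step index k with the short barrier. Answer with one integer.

hazard at step 4

step 0: need L[0]=3 = 3; D[0]=3 ok
step 1: need max(L[1]=3,C[0]=4) = 4; D[1]=4 ok
step 2: need max(L[2]=4,C[1]=2) = 4; D[2]=4 ok
step 3: need max(L[3]=7,C[2]=6) = 7; D[3]=7 ok
step 4: need max(L[4]=4,C[3]=8) = 8; D[4]=6 SHORT
step 5: need C[4]=7 = 7; D[5]=7 ok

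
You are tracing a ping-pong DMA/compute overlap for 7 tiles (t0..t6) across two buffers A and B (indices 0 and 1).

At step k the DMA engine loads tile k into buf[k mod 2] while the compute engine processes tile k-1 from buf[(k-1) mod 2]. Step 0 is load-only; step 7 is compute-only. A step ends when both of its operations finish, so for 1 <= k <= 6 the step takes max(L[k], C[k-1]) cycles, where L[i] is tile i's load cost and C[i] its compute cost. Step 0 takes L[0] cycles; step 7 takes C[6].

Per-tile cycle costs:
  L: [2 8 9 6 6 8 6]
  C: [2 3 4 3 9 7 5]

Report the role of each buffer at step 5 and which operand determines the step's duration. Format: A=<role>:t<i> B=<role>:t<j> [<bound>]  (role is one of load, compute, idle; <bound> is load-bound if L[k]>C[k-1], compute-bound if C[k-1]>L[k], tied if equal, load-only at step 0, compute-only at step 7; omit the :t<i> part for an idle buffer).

step 5: A=compute:t4 B=load:t5 [compute-bound]

step 0: L[0]=2 → dur=2, Σ=2 | A=load:t0 B=idle [load-only]
step 1: L[1]=8 C[0]=2 → dur=8, Σ=10 | A=compute:t0 B=load:t1 [load-bound]
step 2: L[2]=9 C[1]=3 → dur=9, Σ=19 | A=load:t2 B=compute:t1 [load-bound]
step 3: L[3]=6 C[2]=4 → dur=6, Σ=25 | A=compute:t2 B=load:t3 [load-bound]
step 4: L[4]=6 C[3]=3 → dur=6, Σ=31 | A=load:t4 B=compute:t3 [load-bound]
step 5: L[5]=8 C[4]=9 → dur=9, Σ=40 | A=compute:t4 B=load:t5 [compute-bound]
step 6: L[6]=6 C[5]=7 → dur=7, Σ=47 | A=load:t6 B=compute:t5 [compute-bound]
step 7: C[6]=5 → dur=5, Σ=52 | A=compute:t6 B=idle [compute-only]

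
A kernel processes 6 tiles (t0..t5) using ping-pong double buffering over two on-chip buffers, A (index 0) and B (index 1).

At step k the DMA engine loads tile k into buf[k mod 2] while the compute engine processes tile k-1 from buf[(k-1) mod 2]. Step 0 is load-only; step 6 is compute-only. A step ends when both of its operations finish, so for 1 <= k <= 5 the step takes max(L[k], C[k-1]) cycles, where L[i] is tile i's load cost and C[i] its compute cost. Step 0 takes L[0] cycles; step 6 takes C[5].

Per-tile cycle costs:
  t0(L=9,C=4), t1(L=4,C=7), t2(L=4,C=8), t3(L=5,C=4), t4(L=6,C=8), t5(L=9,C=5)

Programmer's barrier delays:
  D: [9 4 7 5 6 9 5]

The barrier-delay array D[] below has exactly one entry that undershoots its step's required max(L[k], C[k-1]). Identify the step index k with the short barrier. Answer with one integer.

hazard at step 3

k=0 barrier L[0]=9→9c, D[0]=9 ok
k=1 barrier max(L[1]=4,C[0]=4)→4c, D[1]=4 ok
k=2 barrier max(L[2]=4,C[1]=7)→7c, D[2]=7 ok
k=3 barrier max(L[3]=5,C[2]=8)→8c, D[3]=5 SHORT
k=4 barrier max(L[4]=6,C[3]=4)→6c, D[4]=6 ok
k=5 barrier max(L[5]=9,C[4]=8)→9c, D[5]=9 ok
k=6 barrier C[5]=5→5c, D[6]=5 ok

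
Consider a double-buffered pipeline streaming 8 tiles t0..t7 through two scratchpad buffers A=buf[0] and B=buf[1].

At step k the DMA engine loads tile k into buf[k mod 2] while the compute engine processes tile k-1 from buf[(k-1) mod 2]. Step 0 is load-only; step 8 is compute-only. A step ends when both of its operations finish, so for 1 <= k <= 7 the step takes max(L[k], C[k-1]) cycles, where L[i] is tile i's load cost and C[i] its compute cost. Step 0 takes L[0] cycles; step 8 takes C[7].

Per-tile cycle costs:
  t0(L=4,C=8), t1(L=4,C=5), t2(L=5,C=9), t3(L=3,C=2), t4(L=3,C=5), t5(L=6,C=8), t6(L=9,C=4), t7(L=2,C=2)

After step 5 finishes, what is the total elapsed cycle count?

step 0: L[0]=4 → dur=4, Σ=4 | A=load:t0 B=idle [load-only]
step 1: L[1]=4 C[0]=8 → dur=8, Σ=12 | A=compute:t0 B=load:t1 [compute-bound]
step 2: L[2]=5 C[1]=5 → dur=5, Σ=17 | A=load:t2 B=compute:t1 [tied]
step 3: L[3]=3 C[2]=9 → dur=9, Σ=26 | A=compute:t2 B=load:t3 [compute-bound]
step 4: L[4]=3 C[3]=2 → dur=3, Σ=29 | A=load:t4 B=compute:t3 [load-bound]
step 5: L[5]=6 C[4]=5 → dur=6, Σ=35 | A=compute:t4 B=load:t5 [load-bound]
step 6: L[6]=9 C[5]=8 → dur=9, Σ=44 | A=load:t6 B=compute:t5 [load-bound]
step 7: L[7]=2 C[6]=4 → dur=4, Σ=48 | A=compute:t6 B=load:t7 [compute-bound]
step 8: C[7]=2 → dur=2, Σ=50 | A=idle B=compute:t7 [compute-only]

end_cycle[5] = 35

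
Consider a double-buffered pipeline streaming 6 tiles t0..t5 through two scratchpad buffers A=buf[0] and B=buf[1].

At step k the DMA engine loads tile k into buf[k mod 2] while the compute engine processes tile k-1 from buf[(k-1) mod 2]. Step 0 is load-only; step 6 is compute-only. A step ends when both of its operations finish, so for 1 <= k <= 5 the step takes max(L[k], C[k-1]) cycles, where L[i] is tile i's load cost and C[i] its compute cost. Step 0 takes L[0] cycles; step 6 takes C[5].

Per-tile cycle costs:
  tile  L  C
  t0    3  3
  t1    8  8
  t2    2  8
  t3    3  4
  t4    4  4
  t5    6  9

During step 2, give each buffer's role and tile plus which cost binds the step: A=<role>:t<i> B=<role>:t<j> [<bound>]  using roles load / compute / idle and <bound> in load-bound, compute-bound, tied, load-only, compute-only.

step 2: A=load:t2 B=compute:t1 [compute-bound]

[0] DMA t0→A (3c) ∥ CU idle ⇒ 3c, clock 3
[1] DMA t1→B (8c) ∥ CU A:t0 (3c) ⇒ 8c, clock 11
[2] DMA t2→A (2c) ∥ CU B:t1 (8c) ⇒ 8c, clock 19
[3] DMA t3→B (3c) ∥ CU A:t2 (8c) ⇒ 8c, clock 27
[4] DMA t4→A (4c) ∥ CU B:t3 (4c) ⇒ 4c, clock 31
[5] DMA t5→B (6c) ∥ CU A:t4 (4c) ⇒ 6c, clock 37
[6] DMA idle ∥ CU B:t5 (9c) ⇒ 9c, clock 46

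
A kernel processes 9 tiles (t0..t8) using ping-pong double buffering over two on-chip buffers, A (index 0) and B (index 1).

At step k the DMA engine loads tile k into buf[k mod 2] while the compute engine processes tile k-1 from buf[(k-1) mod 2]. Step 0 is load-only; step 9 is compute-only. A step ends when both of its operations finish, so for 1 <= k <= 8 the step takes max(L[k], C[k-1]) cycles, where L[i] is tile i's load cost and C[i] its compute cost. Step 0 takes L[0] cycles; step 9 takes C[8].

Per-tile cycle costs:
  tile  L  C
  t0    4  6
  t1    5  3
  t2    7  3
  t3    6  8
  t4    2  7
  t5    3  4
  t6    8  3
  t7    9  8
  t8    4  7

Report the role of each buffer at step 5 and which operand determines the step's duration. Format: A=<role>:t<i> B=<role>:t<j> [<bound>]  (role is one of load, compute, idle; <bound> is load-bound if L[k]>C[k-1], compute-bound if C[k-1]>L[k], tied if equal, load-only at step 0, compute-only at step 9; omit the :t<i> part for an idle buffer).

step 5: A=compute:t4 B=load:t5 [compute-bound]

step 0: L[0]=4 → dur=4, Σ=4 | A=load:t0 B=idle [load-only]
step 1: L[1]=5 C[0]=6 → dur=6, Σ=10 | A=compute:t0 B=load:t1 [compute-bound]
step 2: L[2]=7 C[1]=3 → dur=7, Σ=17 | A=load:t2 B=compute:t1 [load-bound]
step 3: L[3]=6 C[2]=3 → dur=6, Σ=23 | A=compute:t2 B=load:t3 [load-bound]
step 4: L[4]=2 C[3]=8 → dur=8, Σ=31 | A=load:t4 B=compute:t3 [compute-bound]
step 5: L[5]=3 C[4]=7 → dur=7, Σ=38 | A=compute:t4 B=load:t5 [compute-bound]
step 6: L[6]=8 C[5]=4 → dur=8, Σ=46 | A=load:t6 B=compute:t5 [load-bound]
step 7: L[7]=9 C[6]=3 → dur=9, Σ=55 | A=compute:t6 B=load:t7 [load-bound]
step 8: L[8]=4 C[7]=8 → dur=8, Σ=63 | A=load:t8 B=compute:t7 [compute-bound]
step 9: C[8]=7 → dur=7, Σ=70 | A=compute:t8 B=idle [compute-only]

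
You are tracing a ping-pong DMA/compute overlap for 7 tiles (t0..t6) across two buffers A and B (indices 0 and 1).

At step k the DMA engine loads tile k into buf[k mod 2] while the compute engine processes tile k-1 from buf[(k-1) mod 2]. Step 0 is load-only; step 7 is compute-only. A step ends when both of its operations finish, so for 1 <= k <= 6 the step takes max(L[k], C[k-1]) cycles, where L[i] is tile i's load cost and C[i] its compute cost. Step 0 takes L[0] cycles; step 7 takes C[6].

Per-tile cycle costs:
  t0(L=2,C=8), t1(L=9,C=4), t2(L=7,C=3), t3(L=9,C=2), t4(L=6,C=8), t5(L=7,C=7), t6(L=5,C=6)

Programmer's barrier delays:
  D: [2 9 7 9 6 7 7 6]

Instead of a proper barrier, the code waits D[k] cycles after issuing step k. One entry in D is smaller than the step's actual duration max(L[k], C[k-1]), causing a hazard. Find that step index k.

k=0 barrier L[0]=2→2c, D[0]=2 ok
k=1 barrier max(L[1]=9,C[0]=8)→9c, D[1]=9 ok
k=2 barrier max(L[2]=7,C[1]=4)→7c, D[2]=7 ok
k=3 barrier max(L[3]=9,C[2]=3)→9c, D[3]=9 ok
k=4 barrier max(L[4]=6,C[3]=2)→6c, D[4]=6 ok
k=5 barrier max(L[5]=7,C[4]=8)→8c, D[5]=7 SHORT
k=6 barrier max(L[6]=5,C[5]=7)→7c, D[6]=7 ok
k=7 barrier C[6]=6→6c, D[7]=6 ok

hazard at step 5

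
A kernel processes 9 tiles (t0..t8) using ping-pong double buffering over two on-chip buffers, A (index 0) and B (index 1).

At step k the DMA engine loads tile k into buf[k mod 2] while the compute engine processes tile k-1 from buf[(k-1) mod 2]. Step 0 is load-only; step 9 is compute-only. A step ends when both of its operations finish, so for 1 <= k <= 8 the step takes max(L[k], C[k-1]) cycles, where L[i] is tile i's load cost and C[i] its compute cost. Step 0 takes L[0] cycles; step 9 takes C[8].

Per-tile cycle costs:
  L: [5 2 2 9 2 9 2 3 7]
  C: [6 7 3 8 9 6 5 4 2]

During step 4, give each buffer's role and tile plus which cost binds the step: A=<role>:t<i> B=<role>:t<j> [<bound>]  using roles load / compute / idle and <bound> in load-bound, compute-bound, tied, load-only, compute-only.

step 0: L[0]=5 → dur=5, Σ=5 | A=load:t0 B=idle [load-only]
step 1: L[1]=2 C[0]=6 → dur=6, Σ=11 | A=compute:t0 B=load:t1 [compute-bound]
step 2: L[2]=2 C[1]=7 → dur=7, Σ=18 | A=load:t2 B=compute:t1 [compute-bound]
step 3: L[3]=9 C[2]=3 → dur=9, Σ=27 | A=compute:t2 B=load:t3 [load-bound]
step 4: L[4]=2 C[3]=8 → dur=8, Σ=35 | A=load:t4 B=compute:t3 [compute-bound]
step 5: L[5]=9 C[4]=9 → dur=9, Σ=44 | A=compute:t4 B=load:t5 [tied]
step 6: L[6]=2 C[5]=6 → dur=6, Σ=50 | A=load:t6 B=compute:t5 [compute-bound]
step 7: L[7]=3 C[6]=5 → dur=5, Σ=55 | A=compute:t6 B=load:t7 [compute-bound]
step 8: L[8]=7 C[7]=4 → dur=7, Σ=62 | A=load:t8 B=compute:t7 [load-bound]
step 9: C[8]=2 → dur=2, Σ=64 | A=compute:t8 B=idle [compute-only]

step 4: A=load:t4 B=compute:t3 [compute-bound]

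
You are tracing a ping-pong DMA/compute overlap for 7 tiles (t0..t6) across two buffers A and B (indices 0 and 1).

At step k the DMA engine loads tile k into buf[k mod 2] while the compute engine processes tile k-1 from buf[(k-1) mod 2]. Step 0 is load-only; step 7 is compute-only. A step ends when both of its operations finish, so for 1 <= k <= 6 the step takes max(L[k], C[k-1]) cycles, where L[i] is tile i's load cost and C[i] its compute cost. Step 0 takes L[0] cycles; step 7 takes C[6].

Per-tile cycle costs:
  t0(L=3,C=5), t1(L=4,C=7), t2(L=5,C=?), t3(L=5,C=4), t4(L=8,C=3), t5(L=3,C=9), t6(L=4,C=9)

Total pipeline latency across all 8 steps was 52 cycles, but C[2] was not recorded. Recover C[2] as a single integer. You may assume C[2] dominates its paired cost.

C[2] = 8

step 0 | dur = L[0]=3 = 3
step 1 | dur = max(L[1]=4, C[0]=5) = 5
step 2 | dur = max(L[2]=5, C[1]=7) = 7
step 3 | dur = max(L[3]=5, C[2]=?) = C[2]  (unknown; binding)
step 4 | dur = max(L[4]=8, C[3]=4) = 8
step 5 | dur = max(L[5]=3, C[4]=3) = 3
step 6 | dur = max(L[6]=4, C[5]=9) = 9
step 7 | dur = C[6]=9 = 9
sum of known step durations = 44
dur[3] = total - known = 52 - 44 = 8
C[2] is the binding max in step 3, so C[2] = dur[3] = 8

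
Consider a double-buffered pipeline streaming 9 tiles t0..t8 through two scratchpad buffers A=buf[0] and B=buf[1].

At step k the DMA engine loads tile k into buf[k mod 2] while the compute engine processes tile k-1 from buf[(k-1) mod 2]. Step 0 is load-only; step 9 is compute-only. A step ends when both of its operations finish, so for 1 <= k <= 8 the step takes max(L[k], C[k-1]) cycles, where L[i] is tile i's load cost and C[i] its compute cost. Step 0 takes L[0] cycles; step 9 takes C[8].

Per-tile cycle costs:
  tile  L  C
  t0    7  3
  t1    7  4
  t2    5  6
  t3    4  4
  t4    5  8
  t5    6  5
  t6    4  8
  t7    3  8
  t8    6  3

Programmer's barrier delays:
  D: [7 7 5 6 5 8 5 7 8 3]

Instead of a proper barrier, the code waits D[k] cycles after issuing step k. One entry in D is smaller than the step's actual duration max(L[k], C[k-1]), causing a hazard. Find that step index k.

hazard at step 7

k=0 barrier L[0]=7→7c, D[0]=7 ok
k=1 barrier max(L[1]=7,C[0]=3)→7c, D[1]=7 ok
k=2 barrier max(L[2]=5,C[1]=4)→5c, D[2]=5 ok
k=3 barrier max(L[3]=4,C[2]=6)→6c, D[3]=6 ok
k=4 barrier max(L[4]=5,C[3]=4)→5c, D[4]=5 ok
k=5 barrier max(L[5]=6,C[4]=8)→8c, D[5]=8 ok
k=6 barrier max(L[6]=4,C[5]=5)→5c, D[6]=5 ok
k=7 barrier max(L[7]=3,C[6]=8)→8c, D[7]=7 SHORT
k=8 barrier max(L[8]=6,C[7]=8)→8c, D[8]=8 ok
k=9 barrier C[8]=3→3c, D[9]=3 ok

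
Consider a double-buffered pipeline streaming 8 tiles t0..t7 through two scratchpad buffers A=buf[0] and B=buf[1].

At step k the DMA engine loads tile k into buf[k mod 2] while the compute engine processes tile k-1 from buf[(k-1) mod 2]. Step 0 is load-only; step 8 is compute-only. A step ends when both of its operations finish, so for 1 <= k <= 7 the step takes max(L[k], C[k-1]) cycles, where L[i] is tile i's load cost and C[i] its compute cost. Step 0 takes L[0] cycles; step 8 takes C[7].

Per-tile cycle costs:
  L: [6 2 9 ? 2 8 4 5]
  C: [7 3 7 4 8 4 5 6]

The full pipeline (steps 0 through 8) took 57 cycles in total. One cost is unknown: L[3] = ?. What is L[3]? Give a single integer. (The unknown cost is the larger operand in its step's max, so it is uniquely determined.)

step 0 = dur = L[0]=6 = 6
step 1 = dur = max(L[1]=2, C[0]=7) = 7
step 2 = dur = max(L[2]=9, C[1]=3) = 9
step 3 = dur = max(L[3]=?, C[2]=7) = L[3]  (unknown; binding)
step 4 = dur = max(L[4]=2, C[3]=4) = 4
step 5 = dur = max(L[5]=8, C[4]=8) = 8
step 6 = dur = max(L[6]=4, C[5]=4) = 4
step 7 = dur = max(L[7]=5, C[6]=5) = 5
step 8 = dur = C[7]=6 = 6
sum of known step durations = 49
dur[3] = total - known = 57 - 49 = 8
L[3] is the binding max in step 3, so L[3] = dur[3] = 8

L[3] = 8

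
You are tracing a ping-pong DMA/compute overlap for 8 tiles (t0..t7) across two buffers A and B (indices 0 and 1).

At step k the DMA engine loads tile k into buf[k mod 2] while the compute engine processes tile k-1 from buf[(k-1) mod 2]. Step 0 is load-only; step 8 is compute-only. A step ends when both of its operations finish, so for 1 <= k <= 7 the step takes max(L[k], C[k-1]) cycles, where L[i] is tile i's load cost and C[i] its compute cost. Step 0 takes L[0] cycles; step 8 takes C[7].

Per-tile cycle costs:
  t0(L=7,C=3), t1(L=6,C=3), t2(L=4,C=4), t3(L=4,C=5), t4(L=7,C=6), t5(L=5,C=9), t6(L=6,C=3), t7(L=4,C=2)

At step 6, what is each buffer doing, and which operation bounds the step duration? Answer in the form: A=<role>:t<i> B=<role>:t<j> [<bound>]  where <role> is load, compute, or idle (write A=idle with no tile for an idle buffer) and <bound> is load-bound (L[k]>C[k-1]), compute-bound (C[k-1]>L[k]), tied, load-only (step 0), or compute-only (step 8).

k=0 load=t0/7c comp=- wait=7 total=7
k=1 load=t1/6c comp=t0/3c wait=6 total=13
k=2 load=t2/4c comp=t1/3c wait=4 total=17
k=3 load=t3/4c comp=t2/4c wait=4 total=21
k=4 load=t4/7c comp=t3/5c wait=7 total=28
k=5 load=t5/5c comp=t4/6c wait=6 total=34
k=6 load=t6/6c comp=t5/9c wait=9 total=43
k=7 load=t7/4c comp=t6/3c wait=4 total=47
k=8 load=- comp=t7/2c wait=2 total=49

step 6: A=load:t6 B=compute:t5 [compute-bound]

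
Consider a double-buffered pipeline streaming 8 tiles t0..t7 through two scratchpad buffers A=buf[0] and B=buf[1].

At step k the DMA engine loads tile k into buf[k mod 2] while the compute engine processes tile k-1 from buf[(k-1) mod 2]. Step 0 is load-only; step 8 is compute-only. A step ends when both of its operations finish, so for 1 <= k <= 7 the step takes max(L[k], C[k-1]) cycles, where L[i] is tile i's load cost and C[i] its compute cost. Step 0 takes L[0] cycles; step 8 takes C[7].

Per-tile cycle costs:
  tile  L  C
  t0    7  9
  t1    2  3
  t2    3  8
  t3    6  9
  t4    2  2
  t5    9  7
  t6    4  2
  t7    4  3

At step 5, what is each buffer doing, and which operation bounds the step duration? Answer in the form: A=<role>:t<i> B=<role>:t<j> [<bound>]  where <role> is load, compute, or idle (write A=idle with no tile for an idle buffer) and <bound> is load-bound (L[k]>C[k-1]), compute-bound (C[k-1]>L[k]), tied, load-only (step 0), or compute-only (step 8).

  0. 7=7c; end=7; A:t0 B:-
  1. max(2,9)=9c; end=16; A:t0 B:t1
  2. max(3,3)=3c; end=19; A:t2 B:t1
  3. max(6,8)=8c; end=27; A:t2 B:t3
  4. max(2,9)=9c; end=36; A:t4 B:t3
  5. max(9,2)=9c; end=45; A:t4 B:t5
  6. max(4,7)=7c; end=52; A:t6 B:t5
  7. max(4,2)=4c; end=56; A:t6 B:t7
  8. 3=3c; end=59; A:t6 B:t7

step 5: A=compute:t4 B=load:t5 [load-bound]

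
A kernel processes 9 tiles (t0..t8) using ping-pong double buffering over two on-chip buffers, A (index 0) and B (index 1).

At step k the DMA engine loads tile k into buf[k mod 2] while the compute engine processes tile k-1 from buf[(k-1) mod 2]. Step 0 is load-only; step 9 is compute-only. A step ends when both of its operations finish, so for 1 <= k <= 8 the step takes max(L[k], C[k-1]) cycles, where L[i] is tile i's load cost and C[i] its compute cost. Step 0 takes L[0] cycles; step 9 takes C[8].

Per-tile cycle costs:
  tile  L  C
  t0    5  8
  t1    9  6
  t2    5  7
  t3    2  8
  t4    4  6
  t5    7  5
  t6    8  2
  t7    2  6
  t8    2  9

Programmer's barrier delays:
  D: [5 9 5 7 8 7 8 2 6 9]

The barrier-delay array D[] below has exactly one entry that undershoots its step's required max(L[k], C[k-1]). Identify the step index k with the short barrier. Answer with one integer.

hazard at step 2

step 0: need L[0]=5 = 5; D[0]=5 ok
step 1: need max(L[1]=9,C[0]=8) = 9; D[1]=9 ok
step 2: need max(L[2]=5,C[1]=6) = 6; D[2]=5 SHORT
step 3: need max(L[3]=2,C[2]=7) = 7; D[3]=7 ok
step 4: need max(L[4]=4,C[3]=8) = 8; D[4]=8 ok
step 5: need max(L[5]=7,C[4]=6) = 7; D[5]=7 ok
step 6: need max(L[6]=8,C[5]=5) = 8; D[6]=8 ok
step 7: need max(L[7]=2,C[6]=2) = 2; D[7]=2 ok
step 8: need max(L[8]=2,C[7]=6) = 6; D[8]=6 ok
step 9: need C[8]=9 = 9; D[9]=9 ok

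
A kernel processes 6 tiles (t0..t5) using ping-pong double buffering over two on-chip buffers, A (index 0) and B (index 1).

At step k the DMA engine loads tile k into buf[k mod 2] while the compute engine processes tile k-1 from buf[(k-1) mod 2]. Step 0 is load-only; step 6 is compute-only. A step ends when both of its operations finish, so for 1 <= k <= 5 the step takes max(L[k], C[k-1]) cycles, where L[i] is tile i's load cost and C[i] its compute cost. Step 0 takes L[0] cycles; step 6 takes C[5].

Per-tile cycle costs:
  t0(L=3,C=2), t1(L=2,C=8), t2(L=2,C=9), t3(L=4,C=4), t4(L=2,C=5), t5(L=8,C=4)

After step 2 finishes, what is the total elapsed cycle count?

end_cycle[2] = 13

[0] DMA t0→A (3c) ∥ CU idle ⇒ 3c, clock 3
[1] DMA t1→B (2c) ∥ CU A:t0 (2c) ⇒ 2c, clock 5
[2] DMA t2→A (2c) ∥ CU B:t1 (8c) ⇒ 8c, clock 13
[3] DMA t3→B (4c) ∥ CU A:t2 (9c) ⇒ 9c, clock 22
[4] DMA t4→A (2c) ∥ CU B:t3 (4c) ⇒ 4c, clock 26
[5] DMA t5→B (8c) ∥ CU A:t4 (5c) ⇒ 8c, clock 34
[6] DMA idle ∥ CU B:t5 (4c) ⇒ 4c, clock 38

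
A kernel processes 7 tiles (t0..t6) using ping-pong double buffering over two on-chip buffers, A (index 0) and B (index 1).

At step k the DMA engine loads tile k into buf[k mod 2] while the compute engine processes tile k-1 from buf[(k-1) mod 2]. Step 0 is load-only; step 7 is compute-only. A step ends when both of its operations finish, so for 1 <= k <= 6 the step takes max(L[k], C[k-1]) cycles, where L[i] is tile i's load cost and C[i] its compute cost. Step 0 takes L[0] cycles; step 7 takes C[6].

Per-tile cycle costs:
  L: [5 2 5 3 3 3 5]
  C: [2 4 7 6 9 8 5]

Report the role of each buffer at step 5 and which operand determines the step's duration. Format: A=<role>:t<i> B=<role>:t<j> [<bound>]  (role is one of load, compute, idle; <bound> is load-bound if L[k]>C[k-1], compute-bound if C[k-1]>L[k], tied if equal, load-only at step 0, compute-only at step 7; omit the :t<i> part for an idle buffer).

k=0 load=t0/5c comp=- wait=5 total=5
k=1 load=t1/2c comp=t0/2c wait=2 total=7
k=2 load=t2/5c comp=t1/4c wait=5 total=12
k=3 load=t3/3c comp=t2/7c wait=7 total=19
k=4 load=t4/3c comp=t3/6c wait=6 total=25
k=5 load=t5/3c comp=t4/9c wait=9 total=34
k=6 load=t6/5c comp=t5/8c wait=8 total=42
k=7 load=- comp=t6/5c wait=5 total=47

step 5: A=compute:t4 B=load:t5 [compute-bound]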